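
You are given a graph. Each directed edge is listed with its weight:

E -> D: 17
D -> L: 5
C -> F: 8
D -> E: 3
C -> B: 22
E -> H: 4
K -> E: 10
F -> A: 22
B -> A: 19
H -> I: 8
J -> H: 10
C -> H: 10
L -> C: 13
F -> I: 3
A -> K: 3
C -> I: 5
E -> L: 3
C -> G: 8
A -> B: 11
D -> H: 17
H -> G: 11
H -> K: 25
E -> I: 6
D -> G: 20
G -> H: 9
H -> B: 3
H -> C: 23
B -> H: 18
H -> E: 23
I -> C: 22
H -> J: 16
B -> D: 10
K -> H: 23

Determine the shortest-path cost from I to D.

45

Running Dijkstra from I:
I: 0
C: 22  (via I)
F: 30  (via C)
G: 30  (via C)
H: 32  (via C)
B: 35  (via H)
D: 45  (via B)
Shortest route: I–C–H–B–D = 45.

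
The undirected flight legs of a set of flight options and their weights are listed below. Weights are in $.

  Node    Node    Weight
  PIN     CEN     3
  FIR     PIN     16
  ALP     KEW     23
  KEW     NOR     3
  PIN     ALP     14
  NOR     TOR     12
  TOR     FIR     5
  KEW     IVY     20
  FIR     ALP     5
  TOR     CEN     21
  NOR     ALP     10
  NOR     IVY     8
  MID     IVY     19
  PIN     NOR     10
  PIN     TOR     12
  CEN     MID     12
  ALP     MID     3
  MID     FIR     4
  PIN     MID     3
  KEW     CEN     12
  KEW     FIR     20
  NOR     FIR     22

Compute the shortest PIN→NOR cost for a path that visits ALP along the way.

$16

Best PIN to ALP: PIN → MID → ALP costing 6
Best ALP to NOR: ALP → NOR costing 10
Total via ALP: 6 + 10 = $16.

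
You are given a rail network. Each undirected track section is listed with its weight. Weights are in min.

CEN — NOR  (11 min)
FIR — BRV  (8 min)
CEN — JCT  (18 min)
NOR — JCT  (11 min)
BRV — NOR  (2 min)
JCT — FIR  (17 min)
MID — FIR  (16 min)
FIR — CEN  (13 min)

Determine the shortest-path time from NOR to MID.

Settle nodes by increasing distance from NOR:
NOR: 0
BRV: 2  (via NOR)
FIR: 10  (via BRV)
JCT: 11  (via NOR)
CEN: 11  (via NOR)
MID: 26  (via FIR)
Shortest route: NOR–BRV–FIR–MID = 26 min.

26 min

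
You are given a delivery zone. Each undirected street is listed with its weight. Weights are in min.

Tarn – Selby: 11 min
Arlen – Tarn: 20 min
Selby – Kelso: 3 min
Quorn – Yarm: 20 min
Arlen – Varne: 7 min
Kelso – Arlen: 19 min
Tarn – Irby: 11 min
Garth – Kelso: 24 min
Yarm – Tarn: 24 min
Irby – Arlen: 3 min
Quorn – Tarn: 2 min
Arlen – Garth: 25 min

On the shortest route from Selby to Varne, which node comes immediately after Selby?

Kelso

Enumerating some paths:
Selby → Tarn → Arlen → Varne: 11+20+7 = 38
Selby → Kelso → Arlen → Varne: 3+19+7 = 29
Selby → Tarn → Irby → Arlen → Varne: 11+11+3+7 = 32
Cheapest is Selby → Kelso → Arlen → Varne at 29 min.
So from Selby the first move is to Kelso.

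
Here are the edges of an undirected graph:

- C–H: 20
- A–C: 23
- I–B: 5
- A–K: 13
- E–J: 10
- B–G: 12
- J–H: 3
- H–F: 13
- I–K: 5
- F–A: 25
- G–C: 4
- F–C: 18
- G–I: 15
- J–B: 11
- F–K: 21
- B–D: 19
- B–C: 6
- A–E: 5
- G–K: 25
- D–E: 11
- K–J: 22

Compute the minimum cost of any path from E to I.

Compare a few routes:
E - A - K - I: 5+13+5 = 23
E - J - B - I: 10+11+5 = 26
The minimum is 23 via E - A - K - I.

23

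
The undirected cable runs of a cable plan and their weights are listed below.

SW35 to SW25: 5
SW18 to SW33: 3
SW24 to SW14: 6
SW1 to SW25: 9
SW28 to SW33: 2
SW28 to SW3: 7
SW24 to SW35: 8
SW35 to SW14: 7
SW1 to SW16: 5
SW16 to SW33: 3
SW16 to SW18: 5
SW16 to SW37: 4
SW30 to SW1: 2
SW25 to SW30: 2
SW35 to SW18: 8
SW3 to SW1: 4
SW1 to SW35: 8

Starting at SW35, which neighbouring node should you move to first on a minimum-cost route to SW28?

SW18

Enumerating some paths:
SW35 → SW18 → SW33 → SW28: 8+3+2 = 13
SW35 → SW18 → SW16 → SW33 → SW28: 8+5+3+2 = 18
The minimum is 13 via SW35 → SW18 → SW33 → SW28.
So from SW35 the first move is to SW18.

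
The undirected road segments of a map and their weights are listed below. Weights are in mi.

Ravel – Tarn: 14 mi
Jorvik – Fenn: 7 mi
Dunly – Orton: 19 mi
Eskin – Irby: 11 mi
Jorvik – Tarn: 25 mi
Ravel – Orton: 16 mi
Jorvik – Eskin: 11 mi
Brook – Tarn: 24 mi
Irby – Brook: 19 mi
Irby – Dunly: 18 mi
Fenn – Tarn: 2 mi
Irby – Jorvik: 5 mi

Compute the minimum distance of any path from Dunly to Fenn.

30 mi

Candidate routes:
Dunly - Irby - Eskin - Jorvik - Fenn: 18+11+11+7 = 47
Dunly - Irby - Jorvik - Tarn - Fenn: 18+5+25+2 = 50
Dunly - Irby - Jorvik - Fenn: 18+5+7 = 30
The minimum is 30 mi via Dunly - Irby - Jorvik - Fenn.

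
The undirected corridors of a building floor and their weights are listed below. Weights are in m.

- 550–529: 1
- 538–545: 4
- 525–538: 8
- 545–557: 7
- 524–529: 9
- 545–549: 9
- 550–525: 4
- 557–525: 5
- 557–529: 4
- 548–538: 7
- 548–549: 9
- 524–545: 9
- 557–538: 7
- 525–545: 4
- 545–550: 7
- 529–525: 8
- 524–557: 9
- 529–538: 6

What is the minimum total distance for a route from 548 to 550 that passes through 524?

Shortest 548→524: 548–538–545–524 = 20
Shortest 524→550: 524–529–550 = 10
Total via 524: 20 + 10 = 30 m.

30 m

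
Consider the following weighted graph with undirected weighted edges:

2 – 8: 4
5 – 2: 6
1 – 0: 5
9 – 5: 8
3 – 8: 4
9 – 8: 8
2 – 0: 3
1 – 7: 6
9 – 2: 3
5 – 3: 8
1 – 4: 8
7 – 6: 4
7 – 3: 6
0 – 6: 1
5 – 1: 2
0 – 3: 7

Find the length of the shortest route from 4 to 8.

20

Enumerating some paths:
4 - 1 - 0 - 3 - 8: 8+5+7+4 = 24
4 - 1 - 5 - 3 - 8: 8+2+8+4 = 22
4 - 1 - 5 - 2 - 8: 8+2+6+4 = 20
Cheapest is 4 - 1 - 5 - 2 - 8 at 20.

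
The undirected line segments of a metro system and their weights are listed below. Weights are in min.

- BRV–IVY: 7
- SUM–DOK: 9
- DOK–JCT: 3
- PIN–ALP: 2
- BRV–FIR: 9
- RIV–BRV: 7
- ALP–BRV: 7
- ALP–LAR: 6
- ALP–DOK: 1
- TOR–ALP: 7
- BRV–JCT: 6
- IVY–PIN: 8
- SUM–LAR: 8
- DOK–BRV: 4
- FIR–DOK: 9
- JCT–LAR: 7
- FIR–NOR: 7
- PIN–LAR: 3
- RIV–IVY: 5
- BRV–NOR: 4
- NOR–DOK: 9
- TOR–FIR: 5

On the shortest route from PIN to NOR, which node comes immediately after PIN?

ALP

Enumerating some paths:
PIN–ALP–DOK–NOR: 2+1+9 = 12
PIN–ALP–DOK–BRV–NOR: 2+1+4+4 = 11
The minimum is 11 min via PIN–ALP–DOK–BRV–NOR.
So from PIN the first move is to ALP.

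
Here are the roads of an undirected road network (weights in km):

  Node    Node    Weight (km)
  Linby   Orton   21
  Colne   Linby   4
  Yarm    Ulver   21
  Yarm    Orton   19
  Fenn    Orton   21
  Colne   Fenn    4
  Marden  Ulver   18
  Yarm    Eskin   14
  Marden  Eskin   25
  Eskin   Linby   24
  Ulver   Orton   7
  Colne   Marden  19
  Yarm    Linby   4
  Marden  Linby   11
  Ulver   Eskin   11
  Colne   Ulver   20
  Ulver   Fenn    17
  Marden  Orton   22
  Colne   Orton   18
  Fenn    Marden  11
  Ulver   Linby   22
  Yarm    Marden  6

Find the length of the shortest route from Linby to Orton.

Shortest distances from Linby:
Linby: 0
Yarm: 4  (via Linby)
Colne: 4  (via Linby)
Fenn: 8  (via Colne)
Marden: 10  (via Yarm)
Eskin: 18  (via Yarm)
Orton: 21  (via Linby)
Shortest route: Linby → Orton = 21 km.

21 km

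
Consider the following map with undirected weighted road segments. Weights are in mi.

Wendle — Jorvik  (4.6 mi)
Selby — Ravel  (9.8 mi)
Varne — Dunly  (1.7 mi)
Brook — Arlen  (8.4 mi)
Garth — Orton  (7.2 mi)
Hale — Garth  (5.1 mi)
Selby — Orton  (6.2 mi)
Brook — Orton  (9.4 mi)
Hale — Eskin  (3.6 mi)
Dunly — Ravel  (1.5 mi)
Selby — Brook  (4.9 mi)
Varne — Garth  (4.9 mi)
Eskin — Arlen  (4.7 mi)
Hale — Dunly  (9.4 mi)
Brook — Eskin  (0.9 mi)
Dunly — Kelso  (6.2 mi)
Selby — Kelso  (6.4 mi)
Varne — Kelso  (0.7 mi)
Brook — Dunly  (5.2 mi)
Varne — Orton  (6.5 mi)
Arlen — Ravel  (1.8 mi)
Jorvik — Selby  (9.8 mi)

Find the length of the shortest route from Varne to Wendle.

Settle nodes by increasing distance from Varne:
Varne: 0
Kelso: 0.7  (via Varne)
Dunly: 1.7  (via Varne)
Ravel: 3.2  (via Dunly)
Garth: 4.9  (via Varne)
Arlen: 5  (via Ravel)
Orton: 6.5  (via Varne)
Brook: 6.9  (via Dunly)
Selby: 7.1  (via Kelso)
Eskin: 7.8  (via Brook)
Hale: 10  (via Garth)
Jorvik: 16.9  (via Selby)
Wendle: 21.5  (via Jorvik)
Shortest route: Varne → Kelso → Selby → Jorvik → Wendle = 21.5 mi.

21.5 mi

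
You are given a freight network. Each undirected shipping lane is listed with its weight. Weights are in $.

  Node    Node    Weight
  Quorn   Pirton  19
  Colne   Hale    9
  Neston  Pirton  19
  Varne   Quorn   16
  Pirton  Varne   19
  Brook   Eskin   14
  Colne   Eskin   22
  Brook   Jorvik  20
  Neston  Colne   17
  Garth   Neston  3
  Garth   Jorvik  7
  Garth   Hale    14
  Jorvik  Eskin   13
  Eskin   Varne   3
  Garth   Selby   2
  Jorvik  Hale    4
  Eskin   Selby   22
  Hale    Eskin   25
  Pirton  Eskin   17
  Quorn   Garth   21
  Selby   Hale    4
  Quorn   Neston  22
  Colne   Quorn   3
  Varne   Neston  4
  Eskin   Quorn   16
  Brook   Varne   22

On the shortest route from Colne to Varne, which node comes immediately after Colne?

Quorn

Compare a few routes:
Colne - Hale - Selby - Garth - Neston - Varne: 9+4+2+3+4 = 22
Colne - Neston - Varne: 17+4 = 21
Colne - Quorn - Eskin - Varne: 3+16+3 = 22
Colne - Quorn - Varne: 3+16 = 19
The minimum is $19 via Colne - Quorn - Varne.
So from Colne the first move is to Quorn.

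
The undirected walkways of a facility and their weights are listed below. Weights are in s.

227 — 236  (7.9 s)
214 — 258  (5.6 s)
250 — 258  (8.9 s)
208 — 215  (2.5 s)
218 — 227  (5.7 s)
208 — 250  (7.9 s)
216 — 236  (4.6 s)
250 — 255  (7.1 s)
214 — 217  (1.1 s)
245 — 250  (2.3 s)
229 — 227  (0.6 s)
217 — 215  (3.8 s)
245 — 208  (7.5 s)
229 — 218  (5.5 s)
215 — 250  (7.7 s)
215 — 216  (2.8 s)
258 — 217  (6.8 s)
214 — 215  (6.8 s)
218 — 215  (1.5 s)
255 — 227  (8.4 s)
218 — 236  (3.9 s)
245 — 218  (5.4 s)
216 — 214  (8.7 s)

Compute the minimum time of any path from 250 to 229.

13.2 s

Shortest distances from 250:
250: 0
245: 2.3  (via 250)
255: 7.1  (via 250)
218: 7.7  (via 245)
215: 7.7  (via 250)
208: 7.9  (via 250)
258: 8.9  (via 250)
216: 10.5  (via 215)
217: 11.5  (via 215)
236: 11.6  (via 218)
214: 12.6  (via 217)
229: 13.2  (via 218)
Shortest route: 250 → 245 → 218 → 229 = 13.2 s.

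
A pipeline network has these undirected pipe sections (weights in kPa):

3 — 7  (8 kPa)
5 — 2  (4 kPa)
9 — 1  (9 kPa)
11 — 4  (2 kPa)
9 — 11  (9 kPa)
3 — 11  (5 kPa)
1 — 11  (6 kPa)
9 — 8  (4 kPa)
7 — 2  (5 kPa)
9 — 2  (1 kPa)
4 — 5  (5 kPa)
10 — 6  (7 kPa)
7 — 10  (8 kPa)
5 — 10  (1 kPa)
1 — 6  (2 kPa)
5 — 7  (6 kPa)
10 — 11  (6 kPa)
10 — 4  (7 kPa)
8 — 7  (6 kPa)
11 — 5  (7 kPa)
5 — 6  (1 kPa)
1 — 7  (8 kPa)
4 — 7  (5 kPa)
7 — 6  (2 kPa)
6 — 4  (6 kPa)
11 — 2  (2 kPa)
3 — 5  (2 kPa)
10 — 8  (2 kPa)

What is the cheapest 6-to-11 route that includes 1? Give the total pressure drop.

Shortest 6→1: 6 → 1 = 2
Shortest 1→11: 1 → 11 = 6
Total via 1: 2 + 6 = 8 kPa.

8 kPa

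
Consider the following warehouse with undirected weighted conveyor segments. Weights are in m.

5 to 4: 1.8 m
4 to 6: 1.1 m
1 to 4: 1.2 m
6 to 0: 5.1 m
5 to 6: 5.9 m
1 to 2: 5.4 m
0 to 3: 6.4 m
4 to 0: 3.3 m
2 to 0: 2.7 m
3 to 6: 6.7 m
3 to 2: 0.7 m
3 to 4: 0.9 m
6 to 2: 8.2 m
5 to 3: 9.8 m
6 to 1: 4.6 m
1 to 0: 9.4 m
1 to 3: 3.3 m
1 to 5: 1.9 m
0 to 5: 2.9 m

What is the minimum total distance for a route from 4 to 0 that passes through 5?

Shortest 4→5: 4–5 = 1.8
Shortest 5→0: 5–0 = 2.9
Total via 5: 1.8 + 2.9 = 4.7 m.

4.7 m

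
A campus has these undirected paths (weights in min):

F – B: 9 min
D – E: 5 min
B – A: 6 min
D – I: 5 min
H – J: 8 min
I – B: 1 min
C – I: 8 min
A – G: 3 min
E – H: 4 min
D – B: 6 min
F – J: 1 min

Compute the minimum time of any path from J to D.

16 min

Enumerating some paths:
J → H → E → D: 8+4+5 = 17
J → F → B → D: 1+9+6 = 16
The minimum is 16 min via J → F → B → D.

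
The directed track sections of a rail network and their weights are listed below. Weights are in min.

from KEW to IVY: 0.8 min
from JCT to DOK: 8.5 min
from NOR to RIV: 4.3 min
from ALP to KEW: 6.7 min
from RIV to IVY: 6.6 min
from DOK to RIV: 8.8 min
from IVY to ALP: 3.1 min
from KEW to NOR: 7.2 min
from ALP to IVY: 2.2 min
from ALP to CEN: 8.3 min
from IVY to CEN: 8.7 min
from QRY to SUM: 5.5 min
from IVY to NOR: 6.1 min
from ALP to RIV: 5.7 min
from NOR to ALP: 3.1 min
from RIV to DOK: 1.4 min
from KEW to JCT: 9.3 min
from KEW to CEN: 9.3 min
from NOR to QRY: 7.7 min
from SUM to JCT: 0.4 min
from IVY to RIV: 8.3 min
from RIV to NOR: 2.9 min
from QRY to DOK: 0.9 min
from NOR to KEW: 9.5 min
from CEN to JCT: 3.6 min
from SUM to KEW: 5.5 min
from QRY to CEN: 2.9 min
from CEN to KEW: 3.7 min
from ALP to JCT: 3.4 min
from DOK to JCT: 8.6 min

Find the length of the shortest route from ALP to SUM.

21.5 min

Candidate routes:
ALP → KEW → IVY → NOR → QRY → SUM: 6.7+0.8+6.1+7.7+5.5 = 26.8
ALP → RIV → NOR → QRY → SUM: 5.7+2.9+7.7+5.5 = 21.8
ALP → IVY → NOR → QRY → SUM: 2.2+6.1+7.7+5.5 = 21.5
ALP → IVY → RIV → NOR → QRY → SUM: 2.2+8.3+2.9+7.7+5.5 = 26.6
Cheapest is ALP → IVY → NOR → QRY → SUM at 21.5 min.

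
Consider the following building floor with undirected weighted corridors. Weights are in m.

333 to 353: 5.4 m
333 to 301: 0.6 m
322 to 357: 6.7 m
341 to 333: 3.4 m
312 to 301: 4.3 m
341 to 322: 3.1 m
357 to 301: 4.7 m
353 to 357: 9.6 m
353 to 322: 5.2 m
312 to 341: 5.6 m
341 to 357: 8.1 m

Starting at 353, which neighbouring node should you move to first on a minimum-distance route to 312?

333

Compare a few routes:
353 - 333 - 301 - 312: 5.4+0.6+4.3 = 10.3
353 - 322 - 341 - 312: 5.2+3.1+5.6 = 13.9
Cheapest is 353 - 333 - 301 - 312 at 10.3 m.
So from 353 the first move is to 333.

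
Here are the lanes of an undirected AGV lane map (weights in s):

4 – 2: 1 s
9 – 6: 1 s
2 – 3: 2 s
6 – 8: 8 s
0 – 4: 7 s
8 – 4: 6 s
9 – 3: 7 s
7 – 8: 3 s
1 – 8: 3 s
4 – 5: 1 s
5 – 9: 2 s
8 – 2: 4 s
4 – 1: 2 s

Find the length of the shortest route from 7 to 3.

9 s

Enumerating some paths:
7 - 8 - 4 - 2 - 3: 3+6+1+2 = 12
7 - 8 - 1 - 4 - 2 - 3: 3+3+2+1+2 = 11
7 - 8 - 2 - 3: 3+4+2 = 9
The minimum is 9 s via 7 - 8 - 2 - 3.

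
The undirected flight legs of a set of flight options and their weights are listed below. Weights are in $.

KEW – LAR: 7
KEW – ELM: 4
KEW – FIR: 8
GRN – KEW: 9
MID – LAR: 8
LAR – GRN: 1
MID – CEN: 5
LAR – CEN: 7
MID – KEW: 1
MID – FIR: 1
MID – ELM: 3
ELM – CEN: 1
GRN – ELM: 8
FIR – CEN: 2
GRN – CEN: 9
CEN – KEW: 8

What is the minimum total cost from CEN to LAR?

$7

Running Dijkstra from CEN:
CEN: 0
ELM: 1  (via CEN)
FIR: 2  (via CEN)
MID: 3  (via FIR)
KEW: 4  (via MID)
LAR: 7  (via CEN)
Shortest route: CEN → LAR = $7.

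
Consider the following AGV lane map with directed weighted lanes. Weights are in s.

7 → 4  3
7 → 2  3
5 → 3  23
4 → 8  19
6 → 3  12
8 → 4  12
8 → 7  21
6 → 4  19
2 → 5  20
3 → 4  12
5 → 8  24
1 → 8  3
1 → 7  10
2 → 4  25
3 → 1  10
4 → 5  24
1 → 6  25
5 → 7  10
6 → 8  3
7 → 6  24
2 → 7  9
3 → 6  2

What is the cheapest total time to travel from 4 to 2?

37 s

Settle nodes by increasing distance from 4:
4: 0
8: 19  (via 4)
5: 24  (via 4)
7: 34  (via 5)
2: 37  (via 7)
Shortest route: 4–5–7–2 = 37 s.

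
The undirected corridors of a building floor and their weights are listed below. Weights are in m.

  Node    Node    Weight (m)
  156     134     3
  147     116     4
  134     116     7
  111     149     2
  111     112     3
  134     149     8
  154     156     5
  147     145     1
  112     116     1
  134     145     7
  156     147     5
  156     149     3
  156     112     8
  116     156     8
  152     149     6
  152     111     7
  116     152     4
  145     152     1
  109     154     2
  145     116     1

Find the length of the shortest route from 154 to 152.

Settle nodes by increasing distance from 154:
154: 0
109: 2  (via 154)
156: 5  (via 154)
149: 8  (via 156)
134: 8  (via 156)
111: 10  (via 149)
147: 10  (via 156)
145: 11  (via 147)
116: 12  (via 145)
152: 12  (via 145)
Shortest route: 154 → 156 → 147 → 145 → 152 = 12 m.

12 m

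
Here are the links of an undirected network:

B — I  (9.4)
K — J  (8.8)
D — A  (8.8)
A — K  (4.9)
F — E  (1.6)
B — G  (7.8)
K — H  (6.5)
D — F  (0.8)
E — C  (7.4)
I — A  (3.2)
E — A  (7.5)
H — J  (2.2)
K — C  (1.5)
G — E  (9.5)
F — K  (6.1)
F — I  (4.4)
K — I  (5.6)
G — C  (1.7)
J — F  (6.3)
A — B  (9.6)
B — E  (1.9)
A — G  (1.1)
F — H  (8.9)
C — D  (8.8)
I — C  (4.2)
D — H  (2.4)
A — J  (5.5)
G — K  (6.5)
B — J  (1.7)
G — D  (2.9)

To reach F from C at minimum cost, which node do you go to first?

G

Enumerating some paths:
C–E–F: 7.4+1.6 = 9
C–K–F: 1.5+6.1 = 7.6
C–G–D–F: 1.7+2.9+0.8 = 5.4
C–I–F: 4.2+4.4 = 8.6
The minimum is 5.4 via C–G–D–F.
So from C the first move is to G.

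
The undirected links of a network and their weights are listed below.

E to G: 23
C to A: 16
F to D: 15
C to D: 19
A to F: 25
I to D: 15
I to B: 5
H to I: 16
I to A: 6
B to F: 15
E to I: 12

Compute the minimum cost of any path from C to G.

Enumerating some paths:
C → A → I → E → G: 16+6+12+23 = 57
C → D → F → B → I → E → G: 19+15+15+5+12+23 = 89
C → D → I → E → G: 19+15+12+23 = 69
Cheapest is C → A → I → E → G at 57.

57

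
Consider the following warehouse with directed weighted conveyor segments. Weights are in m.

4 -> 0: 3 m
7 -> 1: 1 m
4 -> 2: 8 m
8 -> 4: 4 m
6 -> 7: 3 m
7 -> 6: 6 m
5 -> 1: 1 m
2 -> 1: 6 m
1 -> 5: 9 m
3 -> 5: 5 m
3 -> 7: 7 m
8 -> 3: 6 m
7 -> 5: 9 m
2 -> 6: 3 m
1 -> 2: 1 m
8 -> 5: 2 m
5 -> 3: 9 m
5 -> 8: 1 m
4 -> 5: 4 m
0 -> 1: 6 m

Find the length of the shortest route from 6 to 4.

17 m

Shortest distances from 6:
6: 0
7: 3  (via 6)
1: 4  (via 7)
2: 5  (via 1)
5: 12  (via 7)
8: 13  (via 5)
4: 17  (via 8)
Shortest route: 6–7–5–8–4 = 17 m.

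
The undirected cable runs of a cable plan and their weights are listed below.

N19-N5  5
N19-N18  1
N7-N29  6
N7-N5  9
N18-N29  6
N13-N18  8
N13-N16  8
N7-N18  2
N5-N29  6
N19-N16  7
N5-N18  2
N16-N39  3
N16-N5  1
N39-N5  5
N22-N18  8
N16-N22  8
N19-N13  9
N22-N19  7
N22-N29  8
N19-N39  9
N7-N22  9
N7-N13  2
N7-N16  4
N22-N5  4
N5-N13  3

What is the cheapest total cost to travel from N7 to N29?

6

Running Dijkstra from N7:
N7: 0
N18: 2  (via N7)
N13: 2  (via N7)
N19: 3  (via N18)
N16: 4  (via N7)
N5: 4  (via N18)
N29: 6  (via N7)
Shortest route: N7 → N29 = 6.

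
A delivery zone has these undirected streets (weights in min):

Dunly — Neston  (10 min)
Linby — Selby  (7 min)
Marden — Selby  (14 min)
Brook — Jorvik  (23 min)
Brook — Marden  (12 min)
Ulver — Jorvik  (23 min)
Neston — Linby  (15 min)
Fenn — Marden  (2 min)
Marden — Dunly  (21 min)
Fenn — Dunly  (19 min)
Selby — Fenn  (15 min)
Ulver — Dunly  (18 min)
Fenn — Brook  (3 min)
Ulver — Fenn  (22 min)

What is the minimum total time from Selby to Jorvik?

Candidate routes:
Selby - Marden - Fenn - Brook - Jorvik: 14+2+3+23 = 42
Selby - Fenn - Brook - Jorvik: 15+3+23 = 41
The minimum is 41 min via Selby - Fenn - Brook - Jorvik.

41 min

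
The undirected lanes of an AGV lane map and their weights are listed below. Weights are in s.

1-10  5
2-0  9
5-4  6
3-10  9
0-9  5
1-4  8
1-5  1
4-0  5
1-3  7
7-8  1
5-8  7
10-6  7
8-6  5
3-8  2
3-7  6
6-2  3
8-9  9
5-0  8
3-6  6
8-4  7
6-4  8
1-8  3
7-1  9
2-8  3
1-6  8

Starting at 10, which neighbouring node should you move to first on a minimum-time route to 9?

1

Enumerating some paths:
10–3–8–9: 9+2+9 = 20
10–6–8–9: 7+5+9 = 21
10–1–5–0–9: 5+1+8+5 = 19
10–1–8–9: 5+3+9 = 17
Cheapest is 10–1–8–9 at 17 s.
So from 10 the first move is to 1.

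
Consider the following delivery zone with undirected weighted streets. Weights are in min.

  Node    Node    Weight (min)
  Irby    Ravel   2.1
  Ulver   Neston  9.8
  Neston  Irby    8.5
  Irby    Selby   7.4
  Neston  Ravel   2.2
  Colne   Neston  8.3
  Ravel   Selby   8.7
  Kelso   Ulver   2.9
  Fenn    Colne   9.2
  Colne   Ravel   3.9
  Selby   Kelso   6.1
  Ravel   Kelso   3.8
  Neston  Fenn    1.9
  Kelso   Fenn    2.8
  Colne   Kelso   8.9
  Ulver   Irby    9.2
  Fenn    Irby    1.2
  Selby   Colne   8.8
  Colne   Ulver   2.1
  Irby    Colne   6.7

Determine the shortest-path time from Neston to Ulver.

Shortest distances from Neston:
Neston: 0
Fenn: 1.9  (via Neston)
Ravel: 2.2  (via Neston)
Irby: 3.1  (via Fenn)
Kelso: 4.7  (via Fenn)
Colne: 6.1  (via Ravel)
Ulver: 7.6  (via Kelso)
Shortest route: Neston–Fenn–Kelso–Ulver = 7.6 min.

7.6 min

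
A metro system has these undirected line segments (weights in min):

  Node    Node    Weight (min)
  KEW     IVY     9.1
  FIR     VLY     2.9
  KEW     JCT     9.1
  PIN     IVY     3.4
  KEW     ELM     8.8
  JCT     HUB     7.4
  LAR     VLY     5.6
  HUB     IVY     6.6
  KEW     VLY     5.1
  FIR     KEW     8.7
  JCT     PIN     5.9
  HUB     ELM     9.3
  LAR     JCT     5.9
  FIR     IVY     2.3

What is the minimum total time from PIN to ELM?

Shortest distances from PIN:
PIN: 0
IVY: 3.4  (via PIN)
FIR: 5.7  (via IVY)
JCT: 5.9  (via PIN)
VLY: 8.6  (via FIR)
HUB: 10  (via IVY)
LAR: 11.8  (via JCT)
KEW: 12.5  (via IVY)
ELM: 19.3  (via HUB)
Shortest route: PIN → IVY → HUB → ELM = 19.3 min.

19.3 min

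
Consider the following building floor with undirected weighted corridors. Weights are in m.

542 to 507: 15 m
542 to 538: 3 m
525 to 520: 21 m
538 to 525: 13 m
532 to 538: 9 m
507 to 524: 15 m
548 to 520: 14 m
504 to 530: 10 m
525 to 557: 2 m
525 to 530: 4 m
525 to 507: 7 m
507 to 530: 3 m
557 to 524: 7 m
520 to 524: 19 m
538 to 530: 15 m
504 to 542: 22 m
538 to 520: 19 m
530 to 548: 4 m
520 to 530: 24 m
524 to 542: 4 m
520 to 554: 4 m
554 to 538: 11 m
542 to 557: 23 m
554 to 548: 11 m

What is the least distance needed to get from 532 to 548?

Running Dijkstra from 532:
532: 0
538: 9  (via 532)
542: 12  (via 538)
524: 16  (via 542)
554: 20  (via 538)
525: 22  (via 538)
557: 23  (via 524)
520: 24  (via 554)
530: 24  (via 538)
507: 27  (via 542)
548: 28  (via 530)
Shortest route: 532–538–530–548 = 28 m.

28 m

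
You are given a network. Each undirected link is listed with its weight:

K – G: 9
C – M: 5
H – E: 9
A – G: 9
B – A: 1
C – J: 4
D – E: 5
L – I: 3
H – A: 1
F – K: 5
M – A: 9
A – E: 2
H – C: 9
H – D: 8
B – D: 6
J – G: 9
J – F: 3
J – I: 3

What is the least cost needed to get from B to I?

18

Running Dijkstra from B:
B: 0
A: 1  (via B)
H: 2  (via A)
E: 3  (via A)
D: 6  (via B)
G: 10  (via A)
M: 10  (via A)
C: 11  (via H)
J: 15  (via C)
F: 18  (via J)
I: 18  (via J)
Shortest route: B–A–H–C–J–I = 18.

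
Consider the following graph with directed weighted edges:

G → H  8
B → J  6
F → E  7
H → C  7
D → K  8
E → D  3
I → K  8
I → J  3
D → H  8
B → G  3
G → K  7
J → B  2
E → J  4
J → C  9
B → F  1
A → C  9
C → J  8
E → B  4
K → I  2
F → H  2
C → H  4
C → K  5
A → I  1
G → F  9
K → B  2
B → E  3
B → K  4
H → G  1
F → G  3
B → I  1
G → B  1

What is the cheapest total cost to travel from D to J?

Compare a few routes:
D → H → G → B → I → J: 8+1+1+1+3 = 14
D → K → I → J: 8+2+3 = 13
D → H → G → B → J: 8+1+1+6 = 16
D → K → B → I → J: 8+2+1+3 = 14
The minimum is 13 via D → K → I → J.

13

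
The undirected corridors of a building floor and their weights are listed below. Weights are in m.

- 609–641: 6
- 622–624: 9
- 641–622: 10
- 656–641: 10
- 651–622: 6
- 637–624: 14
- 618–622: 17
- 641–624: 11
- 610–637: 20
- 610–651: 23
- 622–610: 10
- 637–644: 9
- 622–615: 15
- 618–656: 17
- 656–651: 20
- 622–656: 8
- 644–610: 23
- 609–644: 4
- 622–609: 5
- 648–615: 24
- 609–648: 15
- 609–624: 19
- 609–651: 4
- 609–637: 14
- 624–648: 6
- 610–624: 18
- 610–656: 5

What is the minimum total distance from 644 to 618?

26 m

Enumerating some paths:
644–609–641–656–618: 4+6+10+17 = 37
644–609–622–656–618: 4+5+8+17 = 34
644–609–651–622–618: 4+4+6+17 = 31
644–609–622–618: 4+5+17 = 26
The minimum is 26 m via 644–609–622–618.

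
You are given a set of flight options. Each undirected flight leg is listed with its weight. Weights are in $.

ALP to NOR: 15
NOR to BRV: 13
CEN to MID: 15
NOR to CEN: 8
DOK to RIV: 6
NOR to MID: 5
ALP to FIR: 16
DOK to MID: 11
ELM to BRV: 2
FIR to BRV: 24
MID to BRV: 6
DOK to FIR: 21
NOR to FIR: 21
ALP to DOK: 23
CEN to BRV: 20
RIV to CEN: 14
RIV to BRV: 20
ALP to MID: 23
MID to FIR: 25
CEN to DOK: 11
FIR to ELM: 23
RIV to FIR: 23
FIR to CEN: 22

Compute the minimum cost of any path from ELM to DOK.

Compare a few routes:
ELM - BRV - MID - DOK: 2+6+11 = 19
ELM - BRV - NOR - MID - DOK: 2+13+5+11 = 31
ELM - BRV - RIV - DOK: 2+20+6 = 28
ELM - BRV - MID - NOR - CEN - DOK: 2+6+5+8+11 = 32
Cheapest is ELM - BRV - MID - DOK at $19.

$19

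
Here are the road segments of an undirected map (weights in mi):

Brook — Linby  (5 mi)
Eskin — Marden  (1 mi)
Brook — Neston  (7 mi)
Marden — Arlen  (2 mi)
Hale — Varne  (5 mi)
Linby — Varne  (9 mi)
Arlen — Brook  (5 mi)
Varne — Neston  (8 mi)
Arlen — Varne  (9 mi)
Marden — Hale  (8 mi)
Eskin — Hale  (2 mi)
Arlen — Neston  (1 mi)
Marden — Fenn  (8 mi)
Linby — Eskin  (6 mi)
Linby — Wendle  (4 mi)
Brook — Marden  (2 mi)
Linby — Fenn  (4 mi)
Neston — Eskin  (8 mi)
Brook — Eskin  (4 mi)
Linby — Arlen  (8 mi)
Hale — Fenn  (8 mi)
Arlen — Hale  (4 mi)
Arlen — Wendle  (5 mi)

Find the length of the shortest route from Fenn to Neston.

11 mi

Settle nodes by increasing distance from Fenn:
Fenn: 0
Linby: 4  (via Fenn)
Marden: 8  (via Fenn)
Hale: 8  (via Fenn)
Wendle: 8  (via Linby)
Eskin: 9  (via Marden)
Brook: 9  (via Linby)
Arlen: 10  (via Marden)
Neston: 11  (via Arlen)
Shortest route: Fenn–Marden–Arlen–Neston = 11 mi.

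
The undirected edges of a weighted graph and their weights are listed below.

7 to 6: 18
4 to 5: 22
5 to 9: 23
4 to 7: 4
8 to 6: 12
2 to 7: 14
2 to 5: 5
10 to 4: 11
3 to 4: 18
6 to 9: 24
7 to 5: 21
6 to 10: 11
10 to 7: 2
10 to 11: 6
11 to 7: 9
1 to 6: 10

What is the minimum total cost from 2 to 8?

Compare a few routes:
2–7–6–8: 14+18+12 = 44
2–5–7–10–6–8: 5+21+2+11+12 = 51
2–7–10–6–8: 14+2+11+12 = 39
Cheapest is 2–7–10–6–8 at 39.

39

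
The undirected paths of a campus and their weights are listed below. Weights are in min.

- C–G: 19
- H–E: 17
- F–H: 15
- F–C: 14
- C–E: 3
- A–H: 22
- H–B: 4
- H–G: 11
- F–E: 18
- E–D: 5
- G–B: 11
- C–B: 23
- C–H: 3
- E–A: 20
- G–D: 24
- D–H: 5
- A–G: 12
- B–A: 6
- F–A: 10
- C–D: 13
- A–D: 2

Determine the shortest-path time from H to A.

7 min

Enumerating some paths:
H–D–A: 5+2 = 7
H–C–E–D–A: 3+3+5+2 = 13
H–B–A: 4+6 = 10
The minimum is 7 min via H–D–A.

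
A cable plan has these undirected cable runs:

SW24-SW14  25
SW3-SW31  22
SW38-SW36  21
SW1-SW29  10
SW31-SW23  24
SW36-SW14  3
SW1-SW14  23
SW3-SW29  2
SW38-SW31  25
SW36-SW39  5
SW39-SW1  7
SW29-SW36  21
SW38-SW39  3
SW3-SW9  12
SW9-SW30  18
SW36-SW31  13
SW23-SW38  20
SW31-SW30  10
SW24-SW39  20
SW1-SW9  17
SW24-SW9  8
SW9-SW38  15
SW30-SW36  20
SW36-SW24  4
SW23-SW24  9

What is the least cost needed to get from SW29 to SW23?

31

Compare a few routes:
SW29–SW36–SW24–SW23: 21+4+9 = 34
SW29–SW3–SW9–SW24–SW23: 2+12+8+9 = 31
SW29–SW1–SW39–SW36–SW24–SW23: 10+7+5+4+9 = 35
The minimum is 31 via SW29–SW3–SW9–SW24–SW23.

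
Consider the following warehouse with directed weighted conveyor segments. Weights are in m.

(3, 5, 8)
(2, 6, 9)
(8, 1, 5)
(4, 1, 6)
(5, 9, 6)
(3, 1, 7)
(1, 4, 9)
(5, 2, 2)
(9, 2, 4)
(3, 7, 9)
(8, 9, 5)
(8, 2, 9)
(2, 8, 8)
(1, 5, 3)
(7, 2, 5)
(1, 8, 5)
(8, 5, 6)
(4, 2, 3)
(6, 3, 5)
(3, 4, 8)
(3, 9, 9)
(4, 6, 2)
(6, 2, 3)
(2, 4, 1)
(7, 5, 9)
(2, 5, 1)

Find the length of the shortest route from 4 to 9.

10 m

Enumerating some paths:
4 - 6 - 2 - 5 - 9: 2+3+1+6 = 12
4 - 2 - 5 - 9: 3+1+6 = 10
The minimum is 10 m via 4 - 2 - 5 - 9.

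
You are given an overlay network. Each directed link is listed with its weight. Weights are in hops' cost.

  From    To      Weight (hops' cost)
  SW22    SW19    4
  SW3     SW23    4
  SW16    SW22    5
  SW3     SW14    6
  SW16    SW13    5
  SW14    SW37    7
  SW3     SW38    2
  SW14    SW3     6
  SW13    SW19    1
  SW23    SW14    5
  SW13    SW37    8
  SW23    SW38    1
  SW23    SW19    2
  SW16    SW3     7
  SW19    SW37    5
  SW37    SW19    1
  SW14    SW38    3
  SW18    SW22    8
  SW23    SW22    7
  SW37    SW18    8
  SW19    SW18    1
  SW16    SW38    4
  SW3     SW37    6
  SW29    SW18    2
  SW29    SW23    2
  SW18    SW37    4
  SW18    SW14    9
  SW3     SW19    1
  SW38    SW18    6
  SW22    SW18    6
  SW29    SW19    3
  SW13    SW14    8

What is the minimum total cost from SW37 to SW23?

Compare a few routes:
SW37 → SW18 → SW14 → SW3 → SW23: 8+9+6+4 = 27
SW37 → SW19 → SW18 → SW14 → SW3 → SW23: 1+1+9+6+4 = 21
The minimum is 21 hops' cost via SW37 → SW19 → SW18 → SW14 → SW3 → SW23.

21 hops' cost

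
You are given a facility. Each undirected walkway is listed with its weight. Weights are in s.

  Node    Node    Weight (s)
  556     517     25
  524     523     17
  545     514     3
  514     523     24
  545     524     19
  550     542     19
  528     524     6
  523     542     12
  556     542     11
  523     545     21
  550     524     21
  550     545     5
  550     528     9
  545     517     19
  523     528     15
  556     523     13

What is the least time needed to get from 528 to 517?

Shortest distances from 528:
528: 0
524: 6  (via 528)
550: 9  (via 528)
545: 14  (via 550)
523: 15  (via 528)
514: 17  (via 545)
542: 27  (via 523)
556: 28  (via 523)
517: 33  (via 545)
Shortest route: 528 → 550 → 545 → 517 = 33 s.

33 s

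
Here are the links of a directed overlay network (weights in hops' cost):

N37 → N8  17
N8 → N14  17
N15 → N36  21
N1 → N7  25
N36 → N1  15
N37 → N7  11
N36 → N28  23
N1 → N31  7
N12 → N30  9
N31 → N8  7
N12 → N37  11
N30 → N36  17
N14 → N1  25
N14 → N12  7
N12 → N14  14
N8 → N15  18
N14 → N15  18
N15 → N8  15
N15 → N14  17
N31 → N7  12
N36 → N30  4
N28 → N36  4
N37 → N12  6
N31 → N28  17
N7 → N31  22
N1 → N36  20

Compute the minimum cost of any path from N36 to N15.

47 hops' cost

Settle nodes by increasing distance from N36:
N36: 0
N30: 4  (via N36)
N1: 15  (via N36)
N31: 22  (via N1)
N28: 23  (via N36)
N8: 29  (via N31)
N7: 34  (via N31)
N14: 46  (via N8)
N15: 47  (via N8)
Shortest route: N36 → N1 → N31 → N8 → N15 = 47 hops' cost.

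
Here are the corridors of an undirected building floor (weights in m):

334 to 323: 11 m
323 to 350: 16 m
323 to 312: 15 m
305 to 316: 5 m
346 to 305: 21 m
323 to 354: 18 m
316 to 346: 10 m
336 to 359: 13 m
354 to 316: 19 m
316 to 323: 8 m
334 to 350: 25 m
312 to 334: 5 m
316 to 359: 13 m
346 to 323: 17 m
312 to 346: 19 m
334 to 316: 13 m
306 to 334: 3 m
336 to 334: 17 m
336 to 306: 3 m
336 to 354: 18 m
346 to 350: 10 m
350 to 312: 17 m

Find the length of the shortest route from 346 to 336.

Compare a few routes:
346 → 312 → 334 → 306 → 336: 19+5+3+3 = 30
346 → 316 → 334 → 306 → 336: 10+13+3+3 = 29
346 → 323 → 334 → 306 → 336: 17+11+3+3 = 34
Cheapest is 346 → 316 → 334 → 306 → 336 at 29 m.

29 m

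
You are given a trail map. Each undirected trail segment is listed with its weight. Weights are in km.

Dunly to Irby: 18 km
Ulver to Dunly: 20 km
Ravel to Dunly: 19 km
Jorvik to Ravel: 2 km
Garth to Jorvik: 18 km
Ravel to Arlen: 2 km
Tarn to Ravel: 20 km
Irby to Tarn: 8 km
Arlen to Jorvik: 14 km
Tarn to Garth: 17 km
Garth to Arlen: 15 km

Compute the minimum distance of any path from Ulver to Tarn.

46 km

Candidate routes:
Ulver - Dunly - Ravel - Arlen - Garth - Tarn: 20+19+2+15+17 = 73
Ulver - Dunly - Irby - Tarn: 20+18+8 = 46
Ulver - Dunly - Ravel - Tarn: 20+19+20 = 59
Cheapest is Ulver - Dunly - Irby - Tarn at 46 km.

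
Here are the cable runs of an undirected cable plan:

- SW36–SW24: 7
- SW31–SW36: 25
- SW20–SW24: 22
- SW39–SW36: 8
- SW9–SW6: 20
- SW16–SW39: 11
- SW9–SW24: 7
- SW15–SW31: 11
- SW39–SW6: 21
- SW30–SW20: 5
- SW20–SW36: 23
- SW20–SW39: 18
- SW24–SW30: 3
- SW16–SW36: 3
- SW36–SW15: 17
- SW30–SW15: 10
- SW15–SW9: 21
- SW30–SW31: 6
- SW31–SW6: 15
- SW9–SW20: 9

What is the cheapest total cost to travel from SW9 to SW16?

Running Dijkstra from SW9:
SW9: 0
SW24: 7  (via SW9)
SW20: 9  (via SW9)
SW30: 10  (via SW24)
SW36: 14  (via SW24)
SW31: 16  (via SW30)
SW16: 17  (via SW36)
Shortest route: SW9–SW24–SW36–SW16 = 17.

17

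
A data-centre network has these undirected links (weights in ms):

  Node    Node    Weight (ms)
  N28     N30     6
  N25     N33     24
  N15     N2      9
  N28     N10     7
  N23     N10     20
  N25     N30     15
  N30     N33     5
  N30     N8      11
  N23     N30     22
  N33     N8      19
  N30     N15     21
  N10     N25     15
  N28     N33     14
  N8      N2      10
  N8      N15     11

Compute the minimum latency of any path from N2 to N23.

Shortest distances from N2:
N2: 0
N15: 9  (via N2)
N8: 10  (via N2)
N30: 21  (via N8)
N33: 26  (via N30)
N28: 27  (via N30)
N10: 34  (via N28)
N25: 36  (via N30)
N23: 43  (via N30)
Shortest route: N2 → N8 → N30 → N23 = 43 ms.

43 ms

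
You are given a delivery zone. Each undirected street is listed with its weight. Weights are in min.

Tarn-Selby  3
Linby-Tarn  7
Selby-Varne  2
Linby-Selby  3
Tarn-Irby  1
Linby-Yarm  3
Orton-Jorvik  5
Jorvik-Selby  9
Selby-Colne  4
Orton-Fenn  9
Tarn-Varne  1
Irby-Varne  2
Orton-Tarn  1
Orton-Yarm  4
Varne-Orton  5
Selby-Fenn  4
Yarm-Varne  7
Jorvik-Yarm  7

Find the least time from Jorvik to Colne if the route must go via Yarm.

17 min

Shortest Jorvik→Yarm: Jorvik–Yarm = 7
Best Yarm to Colne: Yarm–Linby–Selby–Colne costing 10
Total via Yarm: 7 + 10 = 17 min.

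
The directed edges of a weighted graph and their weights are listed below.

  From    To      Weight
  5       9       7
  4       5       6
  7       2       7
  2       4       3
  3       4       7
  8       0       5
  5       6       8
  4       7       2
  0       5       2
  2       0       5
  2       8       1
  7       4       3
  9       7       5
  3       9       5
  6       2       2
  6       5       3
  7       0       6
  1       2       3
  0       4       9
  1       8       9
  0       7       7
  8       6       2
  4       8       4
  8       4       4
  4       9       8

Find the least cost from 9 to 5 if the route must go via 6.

17

Shortest 9→6: 9 → 7 → 4 → 8 → 6 = 14
Shortest 6→5: 6 → 5 = 3
Total via 6: 14 + 3 = 17.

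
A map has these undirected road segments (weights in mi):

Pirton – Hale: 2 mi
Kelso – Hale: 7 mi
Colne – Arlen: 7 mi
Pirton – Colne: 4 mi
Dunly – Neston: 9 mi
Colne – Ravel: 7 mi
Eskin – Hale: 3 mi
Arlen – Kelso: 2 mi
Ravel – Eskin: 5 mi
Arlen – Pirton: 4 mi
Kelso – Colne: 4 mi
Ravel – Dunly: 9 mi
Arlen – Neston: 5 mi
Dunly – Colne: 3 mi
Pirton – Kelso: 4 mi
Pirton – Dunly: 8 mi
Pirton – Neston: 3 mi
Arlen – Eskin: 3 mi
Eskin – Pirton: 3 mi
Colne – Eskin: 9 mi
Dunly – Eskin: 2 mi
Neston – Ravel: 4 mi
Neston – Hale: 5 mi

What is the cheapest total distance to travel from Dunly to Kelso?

7 mi

Candidate routes:
Dunly → Eskin → Hale → Pirton → Kelso: 2+3+2+4 = 11
Dunly → Eskin → Pirton → Kelso: 2+3+4 = 9
Dunly → Colne → Kelso: 3+4 = 7
The minimum is 7 mi via Dunly → Colne → Kelso.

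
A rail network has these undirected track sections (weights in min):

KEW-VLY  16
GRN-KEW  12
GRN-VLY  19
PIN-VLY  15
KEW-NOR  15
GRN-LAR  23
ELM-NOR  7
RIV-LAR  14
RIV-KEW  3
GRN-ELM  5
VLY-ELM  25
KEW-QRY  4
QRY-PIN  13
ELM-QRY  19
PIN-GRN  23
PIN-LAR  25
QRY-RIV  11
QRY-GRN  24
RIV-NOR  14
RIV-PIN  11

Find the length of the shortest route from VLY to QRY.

20 min

Shortest distances from VLY:
VLY: 0
PIN: 15  (via VLY)
KEW: 16  (via VLY)
RIV: 19  (via KEW)
GRN: 19  (via VLY)
QRY: 20  (via KEW)
Shortest route: VLY–KEW–QRY = 20 min.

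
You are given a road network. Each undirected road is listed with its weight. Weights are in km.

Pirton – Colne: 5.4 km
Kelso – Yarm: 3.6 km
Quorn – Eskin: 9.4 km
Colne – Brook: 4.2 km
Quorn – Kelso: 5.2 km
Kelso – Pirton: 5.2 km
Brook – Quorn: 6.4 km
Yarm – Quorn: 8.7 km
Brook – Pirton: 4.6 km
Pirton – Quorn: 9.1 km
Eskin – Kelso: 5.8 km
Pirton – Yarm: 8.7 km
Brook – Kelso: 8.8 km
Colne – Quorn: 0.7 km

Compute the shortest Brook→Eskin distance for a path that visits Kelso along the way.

14.6 km

Shortest Brook→Kelso: Brook–Kelso = 8.8
Best Kelso to Eskin: Kelso–Eskin costing 5.8
Total via Kelso: 8.8 + 5.8 = 14.6 km.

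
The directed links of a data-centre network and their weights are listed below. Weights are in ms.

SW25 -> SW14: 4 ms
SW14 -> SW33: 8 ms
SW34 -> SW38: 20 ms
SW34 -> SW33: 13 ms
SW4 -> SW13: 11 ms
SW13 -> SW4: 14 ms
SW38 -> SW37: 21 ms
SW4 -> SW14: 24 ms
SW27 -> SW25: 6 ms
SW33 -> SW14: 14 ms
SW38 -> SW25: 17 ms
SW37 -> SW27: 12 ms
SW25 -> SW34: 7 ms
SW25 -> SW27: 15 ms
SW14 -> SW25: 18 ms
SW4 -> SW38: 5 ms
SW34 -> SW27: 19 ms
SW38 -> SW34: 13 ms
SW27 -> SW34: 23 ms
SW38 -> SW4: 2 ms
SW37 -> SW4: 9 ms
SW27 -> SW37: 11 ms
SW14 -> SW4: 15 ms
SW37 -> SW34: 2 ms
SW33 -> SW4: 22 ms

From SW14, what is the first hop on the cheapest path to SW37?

Compare a few routes:
SW14 - SW4 - SW38 - SW37: 15+5+21 = 41
SW14 - SW25 - SW27 - SW37: 18+15+11 = 44
The minimum is 41 ms via SW14 - SW4 - SW38 - SW37.
So from SW14 the first move is to SW4.

SW4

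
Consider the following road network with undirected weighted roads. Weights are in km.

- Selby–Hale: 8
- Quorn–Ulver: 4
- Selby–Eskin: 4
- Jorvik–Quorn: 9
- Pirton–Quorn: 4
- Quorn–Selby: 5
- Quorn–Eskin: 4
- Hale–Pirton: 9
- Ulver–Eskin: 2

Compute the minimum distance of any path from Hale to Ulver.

14 km

Enumerating some paths:
Hale - Pirton - Quorn - Ulver: 9+4+4 = 17
Hale - Selby - Quorn - Ulver: 8+5+4 = 17
Hale - Selby - Eskin - Ulver: 8+4+2 = 14
Hale - Pirton - Quorn - Eskin - Ulver: 9+4+4+2 = 19
The minimum is 14 km via Hale - Selby - Eskin - Ulver.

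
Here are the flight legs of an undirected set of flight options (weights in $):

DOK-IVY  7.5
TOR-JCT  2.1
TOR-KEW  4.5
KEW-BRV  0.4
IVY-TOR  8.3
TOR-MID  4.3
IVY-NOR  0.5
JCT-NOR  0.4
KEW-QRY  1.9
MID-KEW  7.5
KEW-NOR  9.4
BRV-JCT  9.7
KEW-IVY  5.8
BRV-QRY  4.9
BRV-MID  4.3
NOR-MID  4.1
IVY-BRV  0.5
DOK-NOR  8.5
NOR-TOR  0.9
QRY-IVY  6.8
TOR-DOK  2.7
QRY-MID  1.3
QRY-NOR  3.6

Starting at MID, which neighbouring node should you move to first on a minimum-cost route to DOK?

TOR

Enumerating some paths:
MID → NOR → TOR → DOK: 4.1+0.9+2.7 = 7.7
MID → TOR → DOK: 4.3+2.7 = 7
Cheapest is MID → TOR → DOK at $7.
So from MID the first move is to TOR.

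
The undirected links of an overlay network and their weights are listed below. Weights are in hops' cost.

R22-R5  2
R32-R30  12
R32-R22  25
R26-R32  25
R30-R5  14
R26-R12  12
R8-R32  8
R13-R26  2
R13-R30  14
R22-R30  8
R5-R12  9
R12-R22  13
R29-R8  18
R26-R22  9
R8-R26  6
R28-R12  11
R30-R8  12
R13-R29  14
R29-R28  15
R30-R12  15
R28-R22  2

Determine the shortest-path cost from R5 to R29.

Enumerating some paths:
R5 → R22 → R26 → R13 → R29: 2+9+2+14 = 27
R5 → R22 → R28 → R29: 2+2+15 = 19
Cheapest is R5 → R22 → R28 → R29 at 19 hops' cost.

19 hops' cost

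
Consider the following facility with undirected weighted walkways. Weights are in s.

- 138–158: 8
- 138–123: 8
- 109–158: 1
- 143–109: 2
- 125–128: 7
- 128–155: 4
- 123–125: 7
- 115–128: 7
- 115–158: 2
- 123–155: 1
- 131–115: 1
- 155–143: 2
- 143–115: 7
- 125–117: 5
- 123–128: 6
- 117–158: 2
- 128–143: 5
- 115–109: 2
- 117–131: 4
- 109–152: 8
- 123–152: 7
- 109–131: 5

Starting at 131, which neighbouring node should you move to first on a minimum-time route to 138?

115

Compare a few routes:
131–115–109–158–138: 1+2+1+8 = 12
131–115–158–138: 1+2+8 = 11
131–109–158–138: 5+1+8 = 14
Cheapest is 131–115–158–138 at 11 s.
So from 131 the first move is to 115.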